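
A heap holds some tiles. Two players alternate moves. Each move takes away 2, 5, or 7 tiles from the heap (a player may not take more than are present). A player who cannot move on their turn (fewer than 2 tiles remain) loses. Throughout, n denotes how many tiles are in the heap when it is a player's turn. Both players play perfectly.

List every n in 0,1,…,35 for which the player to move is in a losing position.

Positions with no move are L. A position that does have a move is losing for the player to move precisely when every available move leads to a winning position for the opponent. Fill in the labels:
n=0: no move → L
n=1: no move → L
n=2: W (go to 0, an L position)
n=3: W (go to 1, an L position)
n=4: L (sole option 2(W) is W)
n=5: W (go to 0, an L position)
n=6: W (go to 4, an L position)
n=7: W (go to 0, an L position)
n=8: W (go to 1, an L position)
n=9: W (go to 4, an L position)
n=10: L (options 8(W), 5(W), 3(W) are all W)
n=11: W (go to 4, an L position)
n=12: W (go to 10, an L position)
n=13: L (options 11(W), 8(W), 6(W) are all W)
n=14: L (options 12(W), 9(W), 7(W) are all W)
n=15: W (go to 13, an L position)
n=16: W (go to 14, an L position)
n=17: W (go to 10, an L position)
n=18: W (go to 13, an L position)
n=19: W (go to 14, an L position)
n=20: W (go to 13, an L position)
n=21: W (go to 14, an L position)
n=22: L (options 20(W), 17(W), 15(W) are all W)
n=23: L (options 21(W), 18(W), 16(W) are all W)
n=24: W (go to 22, an L position)
n=25: W (go to 23, an L position)
n=26: L (options 24(W), 21(W), 19(W) are all W)
n=27: W (go to 22, an L position)
n=28: W (go to 26, an L position)
n=29: W (go to 22, an L position)
n=30: W (go to 23, an L position)
n=31: W (go to 26, an L position)
n=32: L (options 30(W), 27(W), 25(W) are all W)
n=33: W (go to 26, an L position)
n=34: W (go to 32, an L position)
n=35: L (options 33(W), 30(W), 28(W) are all W)
Reading off the rows marked L gives the requested list; there are 11 such values of n.

0, 1, 4, 10, 13, 14, 22, 23, 26, 32, 35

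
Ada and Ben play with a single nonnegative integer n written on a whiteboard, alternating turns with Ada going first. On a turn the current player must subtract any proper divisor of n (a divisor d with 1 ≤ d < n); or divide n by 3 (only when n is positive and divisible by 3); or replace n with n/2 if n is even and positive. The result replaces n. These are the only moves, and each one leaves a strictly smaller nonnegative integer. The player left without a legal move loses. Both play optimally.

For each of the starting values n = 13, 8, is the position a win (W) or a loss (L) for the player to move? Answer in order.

Compute win/loss labels from the base case upward. A position with no move is L. Any other position is W if it can reach an L in one move, else L.
n=0: no move → L
n=1: no move → L
n=2: can move to 1, which is L ⇒ W
n=3: can move to 1, which is L ⇒ W
n=4: moves to 2(W), 3(W); every one is W ⇒ L
n=5: can move to 4, which is L ⇒ W
n=6: can move to 4, which is L ⇒ W
n=7: the only move is to 6(W), a W ⇒ L
n=8: can move to 4, which is L ⇒ W
n=9: moves to 3(W), 6(W), 8(W); every one is W ⇒ L
n=10: can move to 9, which is L ⇒ W
n=11: the only move is to 10(W), a W ⇒ L
n=12: can move to 4, which is L ⇒ W
n=13: the only move is to 12(W), a W ⇒ L

13: L, 8: W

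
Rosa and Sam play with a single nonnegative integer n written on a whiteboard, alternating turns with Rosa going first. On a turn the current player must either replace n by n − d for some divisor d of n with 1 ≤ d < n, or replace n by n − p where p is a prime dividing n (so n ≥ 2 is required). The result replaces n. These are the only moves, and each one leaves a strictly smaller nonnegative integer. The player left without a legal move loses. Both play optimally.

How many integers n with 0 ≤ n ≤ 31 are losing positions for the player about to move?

Classify positions by backward induction: terminal positions (no move available) are L. From any other position, the mover wins iff some move reaches an L.
n=0: no move → L
n=1: no move → L
n=2: W (go to 0, an L position)
n=3: W (go to 0, an L position)
n=4: L (options 2(W), 3(W) are all W)
n=5: W (go to 0, an L position)
n=6: W (go to 4, an L position)
n=7: W (go to 0, an L position)
n=8: W (go to 4, an L position)
n=9: L (options 6(W), 8(W) are all W)
n=10: W (go to 9, an L position)
n=11: W (go to 0, an L position)
n=12: W (go to 9, an L position)
n=13: W (go to 0, an L position)
n=14: L (options 7(W), 12(W), 13(W) are all W)
n=15: W (go to 14, an L position)
n=16: W (go to 14, an L position)
n=17: W (go to 0, an L position)
n=18: W (go to 9, an L position)
n=19: W (go to 0, an L position)
n=20: L (options 10(W), 15(W), 16(W), 18(W), 19(W) are all W)
n=21: W (go to 14, an L position)
n=22: W (go to 20, an L position)
n=23: W (go to 0, an L position)
n=24: W (go to 20, an L position)
n=25: W (go to 20, an L position)
n=26: L (options 13(W), 24(W), 25(W) are all W)
n=27: W (go to 26, an L position)
n=28: W (go to 14, an L position)
n=29: W (go to 0, an L position)
n=30: W (go to 20, an L position)
n=31: W (go to 0, an L position)
L entries with 0 ≤ n ≤ 31: n = 0, 1, 4, 9, 14, 20, 26; that makes 7.

7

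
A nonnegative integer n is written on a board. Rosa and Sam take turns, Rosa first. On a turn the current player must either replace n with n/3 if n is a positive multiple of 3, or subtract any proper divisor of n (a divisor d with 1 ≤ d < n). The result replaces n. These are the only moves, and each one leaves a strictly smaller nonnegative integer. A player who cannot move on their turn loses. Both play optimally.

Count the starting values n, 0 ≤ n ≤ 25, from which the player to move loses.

12

Classify positions by backward induction: terminal positions (no move available) are L. From any other position, the mover wins iff some move reaches an L.
n=0: no move → L
n=1: no move → L
n=2: reaches L-position 1 → W
n=3: reaches L-position 1 → W
n=4: only reaches 2(W), 3(W), all W → L
n=5: reaches L-position 4 → W
n=6: reaches L-position 4 → W
n=7: only reaches 6(W), which is W → L
n=8: reaches L-position 4 → W
n=9: only reaches 3(W), 6(W), 8(W), all W → L
n=10: reaches L-position 9 → W
n=11: only reaches 10(W), which is W → L
n=12: reaches L-position 4 → W
n=13: only reaches 12(W), which is W → L
n=14: reaches L-position 7 → W
n=15: only reaches 5(W), 10(W), 12(W), 14(W), all W → L
n=16: reaches L-position 15 → W
n=17: only reaches 16(W), which is W → L
n=18: reaches L-position 9 → W
n=19: only reaches 18(W), which is W → L
n=20: reaches L-position 15 → W
n=21: reaches L-position 7 → W
n=22: reaches L-position 11 → W
n=23: only reaches 22(W), which is W → L
n=24: reaches L-position 23 → W
n=25: only reaches 20(W), 24(W), all W → L
L entries with 0 ≤ n ≤ 25: n = 0, 1, 4, 7, 9, 11, 13, 15, 17, 19, 23, 25; that makes 12.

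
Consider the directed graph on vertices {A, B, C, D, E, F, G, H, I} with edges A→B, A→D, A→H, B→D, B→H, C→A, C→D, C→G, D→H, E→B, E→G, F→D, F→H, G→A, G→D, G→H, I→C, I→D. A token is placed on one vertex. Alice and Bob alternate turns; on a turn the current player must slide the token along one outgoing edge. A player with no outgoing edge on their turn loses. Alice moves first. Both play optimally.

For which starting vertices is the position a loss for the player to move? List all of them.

Label each position W (a win for the player to move) or L (a loss). A position with no legal move is L; any other position is W exactly when some move reaches an L, and L when every move reaches a W.
Every edge goes from a vertex to one that appears earlier in the order H, D, B, A, G, C, E, I, F, so processing vertices in that order labels each vertex after all of its successors.
H: no outgoing edge → L
D: reaches L-position H → W
B: reaches L-position H → W
A: reaches L-position H → W
G: reaches L-position H → W
C: only reaches G(W), A(W), D(W), all W → L
E: only reaches G(W), B(W), all W → L
I: reaches L-position C → W
F: reaches L-position H → W
The losing starting vertices are exactly the entries labelled L in this table (3 of them).

C, E, H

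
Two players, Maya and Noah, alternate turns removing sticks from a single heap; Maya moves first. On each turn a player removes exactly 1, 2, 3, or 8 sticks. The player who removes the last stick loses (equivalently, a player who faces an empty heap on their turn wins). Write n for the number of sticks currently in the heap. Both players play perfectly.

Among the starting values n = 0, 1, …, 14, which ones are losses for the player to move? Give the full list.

1, 5, 10, 14

Compute win/loss labels from the base case upward. A position with no move is W. Any other position is W if it can reach an L in one move, else L.
n=0: no move; the opponent has just taken the last stick and therefore loses → W
n=1: →0(W) only, which is W, so L
n=2: →1(L), so W
n=3: →1(L), so W
n=4: →1(L), so W
n=5: →4(W), 3(W), 2(W) — all W, so L
n=6: →5(L), so W
n=7: →5(L), so W
n=8: →5(L), so W
n=9: →1(L), so W
n=10: →9(W), 8(W), 7(W), 2(W) — all W, so L
n=11: →10(L), so W
n=12: →10(L), so W
n=13: →10(L), so W
n=14: →13(W), 12(W), 11(W), 6(W) — all W, so L
The losing starting values of n are exactly the entries labelled L in this table (4 of them).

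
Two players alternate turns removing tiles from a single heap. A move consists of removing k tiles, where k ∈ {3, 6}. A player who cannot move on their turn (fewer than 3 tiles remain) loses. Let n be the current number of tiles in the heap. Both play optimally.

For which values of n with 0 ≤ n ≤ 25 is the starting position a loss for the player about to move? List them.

Build the W/L table. Terminal = L. A non-terminal position is W if it has a move to some L; otherwise it is L.
n=0: no move → L
n=1: no move → L
n=2: no move → L
n=3: →0(L), so W
n=4: →1(L), so W
n=5: →2(L), so W
n=6: →0(L), so W
n=7: →1(L), so W
n=8: →2(L), so W
n=9: →6(W), 3(W) — all W, so L
n=10: →7(W), 4(W) — all W, so L
n=11: →8(W), 5(W) — all W, so L
n=12: →9(L), so W
n=13: →10(L), so W
n=14: →11(L), so W
n=15: →9(L), so W
n=16: →10(L), so W
n=17: →11(L), so W
n=18: →15(W), 12(W) — all W, so L
n=19: →16(W), 13(W) — all W, so L
n=20: →17(W), 14(W) — all W, so L
n=21: →18(L), so W
n=22: →19(L), so W
n=23: →20(L), so W
n=24: →18(L), so W
n=25: →19(L), so W
Reading off the rows marked L gives the requested list; there are 9 such values of n.

0, 1, 2, 9, 10, 11, 18, 19, 20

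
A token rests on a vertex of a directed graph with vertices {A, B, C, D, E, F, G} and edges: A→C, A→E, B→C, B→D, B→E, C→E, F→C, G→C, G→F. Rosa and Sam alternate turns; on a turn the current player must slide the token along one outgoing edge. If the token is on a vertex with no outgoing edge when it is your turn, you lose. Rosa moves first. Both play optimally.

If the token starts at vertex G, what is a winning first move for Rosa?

Move to F.

Use the standard recursion: the mover loses at a terminal position; elsewhere, the mover wins exactly when some move hands the opponent an L position.
Every edge goes from a vertex to one that appears earlier in the order D, E, C, F, B, G, A, so processing vertices in that order labels each vertex after all of its successors.
D: no outgoing edge → L
E: no outgoing edge → L
C: W (go to E, an L position)
F: L (sole option C(W) is W)
B: W (go to E, an L position)
G: W (go to F, an L position)
A: W (go to E, an L position)
From G, the L positions reachable in one move are: F.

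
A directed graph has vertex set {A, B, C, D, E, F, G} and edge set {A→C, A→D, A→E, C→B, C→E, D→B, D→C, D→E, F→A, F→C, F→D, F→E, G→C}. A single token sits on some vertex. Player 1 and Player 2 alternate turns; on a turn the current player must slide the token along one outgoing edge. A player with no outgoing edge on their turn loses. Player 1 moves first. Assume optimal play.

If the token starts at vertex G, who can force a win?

Classify positions by backward induction: terminal positions (no move available) are L. From any other position, the mover wins iff some move reaches an L.
Every edge goes from a vertex to one that appears earlier in the order B, E, C, D, A, F, G, so processing vertices in that order labels each vertex after all of its successors.
B: no outgoing edge → L
E: no outgoing edge → L
C: W (go to E, an L position)
D: W (go to E, an L position)
A: W (go to E, an L position)
F: W (go to E, an L position)
G: L (sole option C(W) is W)
The starting position G is L: whatever Player 1 does, the opponent receives a W position.

Player 2 wins.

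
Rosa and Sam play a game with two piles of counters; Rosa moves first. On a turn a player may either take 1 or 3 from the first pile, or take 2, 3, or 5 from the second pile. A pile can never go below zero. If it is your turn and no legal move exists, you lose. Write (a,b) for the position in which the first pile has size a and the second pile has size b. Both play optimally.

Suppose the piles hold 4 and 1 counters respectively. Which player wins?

Compute win/loss labels from the base case upward. A position with no move is L. Any other position is W if it can reach an L in one move, else L.
No move ever increases a pile, so every position that can arise here has a ≤ 4 and b ≤ 1; it is enough to label the cells with 0 ≤ a ≤ 4 and 0 ≤ b ≤ 1.
Every move lowers a or b (never raises either), so fill the grid row by row in increasing a, and left to right within a row: each cell's successors are then already labelled.
      b=0  b=1
a=0:    L    L
a=1:    W    W
a=2:    L    L
a=3:    W    W
a=4:    L    L
Cells with no legal move (terminal, hence L): (0,0), (0,1).
The remaining L cells, each justified by listing all of its moves:
(2,0): only reaches (1,0)(W), which is W → L
(2,1): only reaches (1,1)(W), which is W → L
(4,0): only reaches (3,0)(W), (1,0)(W), all W → L
(4,1): only reaches (3,1)(W), (1,1)(W), all W → L
Every other cell has at least one move into one of the L cells above, so it is W.
The starting position (4,1) is L: whatever Rosa does, the opponent receives a W position.

Sam wins.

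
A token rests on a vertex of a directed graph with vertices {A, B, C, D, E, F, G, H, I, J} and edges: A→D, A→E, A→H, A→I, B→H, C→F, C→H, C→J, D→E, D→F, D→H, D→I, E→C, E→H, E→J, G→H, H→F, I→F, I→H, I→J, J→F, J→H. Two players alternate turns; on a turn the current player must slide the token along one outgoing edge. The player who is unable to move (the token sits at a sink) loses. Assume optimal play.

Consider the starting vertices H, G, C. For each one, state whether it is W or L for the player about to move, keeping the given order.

Compute win/loss labels from the base case upward. A position with no move is L. Any other position is W if it can reach an L in one move, else L.
Every edge goes from a vertex to one that appears earlier in the order F, H, J, I, C, E, G, B, D, A, so processing vertices in that order labels each vertex after all of its successors.
F: no outgoing edge → L
H: reaches L-position F → W
J: reaches L-position F → W
I: reaches L-position F → W
C: reaches L-position F → W
E: only reaches C(W), J(W), H(W), all W → L
G: only reaches H(W), which is W → L
B: only reaches H(W), which is W → L
D: reaches L-position E → W
A: reaches L-position E → W

H: W, G: L, C: W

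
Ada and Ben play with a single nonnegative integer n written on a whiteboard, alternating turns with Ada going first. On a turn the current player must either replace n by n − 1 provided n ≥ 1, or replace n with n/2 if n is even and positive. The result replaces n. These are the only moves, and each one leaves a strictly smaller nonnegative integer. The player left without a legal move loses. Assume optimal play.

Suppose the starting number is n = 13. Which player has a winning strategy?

Ben wins.

Classify positions by backward induction: terminal positions (no move available) are L. From any other position, the mover wins iff some move reaches an L.
n=0: no move → L
n=1: reaches L-position 0 → W
n=2: only reaches 1(W), which is W → L
n=3: reaches L-position 2 → W
n=4: reaches L-position 2 → W
n=5: only reaches 4(W), which is W → L
n=6: reaches L-position 5 → W
n=7: only reaches 6(W), which is W → L
n=8: reaches L-position 7 → W
n=9: only reaches 8(W), which is W → L
n=10: reaches L-position 5 → W
n=11: only reaches 10(W), which is W → L
n=12: reaches L-position 11 → W
n=13: only reaches 12(W), which is W → L
Every move from 13 reaches a W position, so the mover loses.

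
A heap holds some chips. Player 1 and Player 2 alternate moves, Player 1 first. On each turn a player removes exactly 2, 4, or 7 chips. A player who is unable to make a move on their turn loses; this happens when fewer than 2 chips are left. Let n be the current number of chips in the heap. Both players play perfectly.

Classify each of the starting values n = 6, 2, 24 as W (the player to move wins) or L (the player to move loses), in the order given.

6: L, 2: W, 24: L

Classify positions by backward induction: terminal positions (no move available) are L. From any other position, the mover wins iff some move reaches an L.
n=0: no move → L
n=1: no move → L
n=2: →0(L), so W
n=3: →1(L), so W
n=4: →0(L), so W
n=5: →1(L), so W
n=6: →4(W), 2(W) — all W, so L
n=7: →0(L), so W
n=8: →6(L), so W
n=9: →7(W), 5(W), 2(W) — all W, so L
n=10: →6(L), so W
n=11: →9(L), so W
n=12: →10(W), 8(W), 5(W) — all W, so L
n=13: →9(L), so W
n=14: →12(L), so W
n=15: →13(W), 11(W), 8(W) — all W, so L
n=16: →12(L), so W
n=17: →15(L), so W
n=18: →16(W), 14(W), 11(W) — all W, so L
n=19: →15(L), so W
n=20: →18(L), so W
n=21: →19(W), 17(W), 14(W) — all W, so L
n=22: →18(L), so W
n=23: →21(L), so W
n=24: →22(W), 20(W), 17(W) — all W, so L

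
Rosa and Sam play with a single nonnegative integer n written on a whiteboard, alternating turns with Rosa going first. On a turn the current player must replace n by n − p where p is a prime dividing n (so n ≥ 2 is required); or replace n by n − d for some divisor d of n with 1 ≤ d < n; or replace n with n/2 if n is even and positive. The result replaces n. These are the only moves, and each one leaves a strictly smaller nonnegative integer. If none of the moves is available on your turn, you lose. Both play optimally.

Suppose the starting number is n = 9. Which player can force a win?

Label each position W (a win for the player to move) or L (a loss). A position with no legal move is L; any other position is W exactly when some move reaches an L, and L when every move reaches a W.
n=0: no move → L
n=1: no move → L
n=2: W (go to 0, an L position)
n=3: W (go to 0, an L position)
n=4: L (options 2(W), 3(W) are all W)
n=5: W (go to 0, an L position)
n=6: W (go to 4, an L position)
n=7: W (go to 0, an L position)
n=8: W (go to 4, an L position)
n=9: L (options 6(W), 8(W) are all W)
The starting position 9 is L: whatever Rosa does, the opponent receives a W position.

Sam wins.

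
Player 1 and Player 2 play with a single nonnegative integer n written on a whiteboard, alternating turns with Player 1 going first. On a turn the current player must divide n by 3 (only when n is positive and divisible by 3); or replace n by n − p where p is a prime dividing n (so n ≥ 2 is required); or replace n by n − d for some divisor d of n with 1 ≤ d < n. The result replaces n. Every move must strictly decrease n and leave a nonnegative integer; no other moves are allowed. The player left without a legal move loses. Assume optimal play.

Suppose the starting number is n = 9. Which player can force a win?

Classify positions by backward induction: terminal positions (no move available) are L. From any other position, the mover wins iff some move reaches an L.
n=0: no move → L
n=1: no move → L
n=2: →0(L), so W
n=3: →0(L), so W
n=4: →2(W), 3(W) — all W, so L
n=5: →0(L), so W
n=6: →4(L), so W
n=7: →0(L), so W
n=8: →4(L), so W
n=9: →3(W), 6(W), 8(W) — all W, so L
The starting position 9 is L: whatever Player 1 does, the opponent receives a W position.

Player 2 wins.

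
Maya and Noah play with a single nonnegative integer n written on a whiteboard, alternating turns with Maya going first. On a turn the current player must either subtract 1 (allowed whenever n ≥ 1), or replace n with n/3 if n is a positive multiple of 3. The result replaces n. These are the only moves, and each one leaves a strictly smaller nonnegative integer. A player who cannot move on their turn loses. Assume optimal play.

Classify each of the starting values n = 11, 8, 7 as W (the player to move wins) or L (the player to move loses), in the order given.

Label each position W (a win for the player to move) or L (a loss). A position with no legal move is L; any other position is W exactly when some move reaches an L, and L when every move reaches a W.
n=0: no move → L
n=1: reaches L-position 0 → W
n=2: only reaches 1(W), which is W → L
n=3: reaches L-position 2 → W
n=4: only reaches 3(W), which is W → L
n=5: reaches L-position 4 → W
n=6: reaches L-position 2 → W
n=7: only reaches 6(W), which is W → L
n=8: reaches L-position 7 → W
n=9: only reaches 3(W), 8(W), all W → L
n=10: reaches L-position 9 → W
n=11: only reaches 10(W), which is W → L

11: L, 8: W, 7: L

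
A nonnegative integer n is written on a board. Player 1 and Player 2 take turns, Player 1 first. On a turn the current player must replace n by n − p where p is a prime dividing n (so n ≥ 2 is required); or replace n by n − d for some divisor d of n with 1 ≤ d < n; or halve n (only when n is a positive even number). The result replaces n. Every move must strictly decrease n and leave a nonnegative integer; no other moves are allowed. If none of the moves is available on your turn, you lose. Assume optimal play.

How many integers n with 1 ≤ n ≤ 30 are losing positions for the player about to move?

Use the standard recursion: the mover loses at a terminal position; elsewhere, the mover wins exactly when some move hands the opponent an L position.
n=0: no move → L
n=1: no move → L
n=2: →0(L), so W
n=3: →0(L), so W
n=4: →2(W), 3(W) — all W, so L
n=5: →0(L), so W
n=6: →4(L), so W
n=7: →0(L), so W
n=8: →4(L), so W
n=9: →6(W), 8(W) — all W, so L
n=10: →9(L), so W
n=11: →0(L), so W
n=12: →9(L), so W
n=13: →0(L), so W
n=14: →7(W), 12(W), 13(W) — all W, so L
n=15: →14(L), so W
n=16: →14(L), so W
n=17: →0(L), so W
n=18: →9(L), so W
n=19: →0(L), so W
n=20: →10(W), 15(W), 16(W), 18(W), 19(W) — all W, so L
n=21: →14(L), so W
n=22: →20(L), so W
n=23: →0(L), so W
n=24: →20(L), so W
n=25: →20(L), so W
n=26: →13(W), 24(W), 25(W) — all W, so L
n=27: →26(L), so W
n=28: →14(L), so W
n=29: →0(L), so W
n=30: →20(L), so W
L entries with 1 ≤ n ≤ 30 (n=0 is outside the asked range and is not counted): n = 1, 4, 9, 14, 20, 26; that makes 6.

6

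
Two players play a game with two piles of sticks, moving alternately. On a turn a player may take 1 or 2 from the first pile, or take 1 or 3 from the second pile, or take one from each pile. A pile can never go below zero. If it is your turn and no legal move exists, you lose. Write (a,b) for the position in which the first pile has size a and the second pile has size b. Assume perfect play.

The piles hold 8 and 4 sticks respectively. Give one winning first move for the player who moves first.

Move to (7,4).

Classify positions by backward induction: terminal positions (no move available) are L. From any other position, the mover wins iff some move reaches an L.
No move ever increases a pile, so every position that can arise here has a ≤ 8 and b ≤ 4; it is enough to label the cells with 0 ≤ a ≤ 8 and 0 ≤ b ≤ 4.
Every move lowers a or b (never raises either), so fill the grid row by row in increasing a, and left to right within a row: each cell's successors are then already labelled.
      b=0  b=1  b=2  b=3  b=4
a=0:    L    W    L    W    L
a=1:    W    W    W    W    W
a=2:    W    L    W    L    W
a=3:    L    W    W    W    W
a=4:    W    W    L    W    L
a=5:    W    L    W    W    W
a=6:    L    W    W    W    W
a=7:    W    W    L    W    L
a=8:    W    L    W    W    W
Cells with no legal move (terminal, hence L): (0,0).
The remaining L cells, each justified by listing all of its moves:
(0,2): the only move is to (0,1)(W), a W ⇒ L
(0,4): moves to (0,3)(W), (0,1)(W); every one is W ⇒ L
(2,1): moves to (1,1)(W), (0,1)(W), (2,0)(W), (1,0)(W); every one is W ⇒ L
(2,3): moves to (1,3)(W), (0,3)(W), (2,2)(W), (2,0)(W), (1,2)(W); every one is W ⇒ L
(3,0): moves to (2,0)(W), (1,0)(W); every one is W ⇒ L
(4,2): moves to (3,2)(W), (2,2)(W), (4,1)(W), (3,1)(W); every one is W ⇒ L
(4,4): moves to (3,4)(W), (2,4)(W), (4,3)(W), (4,1)(W), (3,3)(W); every one is W ⇒ L
(5,1): moves to (4,1)(W), (3,1)(W), (5,0)(W), (4,0)(W); every one is W ⇒ L
(6,0): moves to (5,0)(W), (4,0)(W); every one is W ⇒ L
(7,2): moves to (6,2)(W), (5,2)(W), (7,1)(W), (6,1)(W); every one is W ⇒ L
(7,4): moves to (6,4)(W), (5,4)(W), (7,3)(W), (7,1)(W), (6,3)(W); every one is W ⇒ L
(8,1): moves to (7,1)(W), (6,1)(W), (8,0)(W), (7,0)(W); every one is W ⇒ L
Every other cell has at least one move into one of the L cells above, so it is W.
From (8,4), the L positions reachable in one move are: (7,4), (8,1). Any move reaching one of these is winning.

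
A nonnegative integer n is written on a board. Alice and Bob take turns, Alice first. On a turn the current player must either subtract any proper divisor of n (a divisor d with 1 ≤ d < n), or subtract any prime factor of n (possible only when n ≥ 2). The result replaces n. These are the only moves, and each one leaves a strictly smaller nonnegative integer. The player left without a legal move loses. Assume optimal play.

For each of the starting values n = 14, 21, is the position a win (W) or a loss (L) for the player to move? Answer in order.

14: L, 21: W

Use the standard recursion: the mover loses at a terminal position; elsewhere, the mover wins exactly when some move hands the opponent an L position.
n=0: no move → L
n=1: no move → L
n=2: W (go to 0, an L position)
n=3: W (go to 0, an L position)
n=4: L (options 2(W), 3(W) are all W)
n=5: W (go to 0, an L position)
n=6: W (go to 4, an L position)
n=7: W (go to 0, an L position)
n=8: W (go to 4, an L position)
n=9: L (options 6(W), 8(W) are all W)
n=10: W (go to 9, an L position)
n=11: W (go to 0, an L position)
n=12: W (go to 9, an L position)
n=13: W (go to 0, an L position)
n=14: L (options 7(W), 12(W), 13(W) are all W)
n=15: W (go to 14, an L position)
n=16: W (go to 14, an L position)
n=17: W (go to 0, an L position)
n=18: W (go to 9, an L position)
n=19: W (go to 0, an L position)
n=20: L (options 10(W), 15(W), 16(W), 18(W), 19(W) are all W)
n=21: W (go to 14, an L position)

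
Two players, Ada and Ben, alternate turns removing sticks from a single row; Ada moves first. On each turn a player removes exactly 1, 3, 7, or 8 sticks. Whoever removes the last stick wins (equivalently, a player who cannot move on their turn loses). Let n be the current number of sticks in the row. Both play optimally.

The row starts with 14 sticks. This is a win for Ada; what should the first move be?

Remove 8, leaving 6.

Work bottom-up. With no move the player to move loses. Otherwise the position is W if at least one move leads to an L position for the opponent, and L if every move leads to a W.
n=0: no move → L
n=1: reaches L-position 0 → W
n=2: only reaches 1(W), which is W → L
n=3: reaches L-position 2 → W
n=4: only reaches 3(W), 1(W), all W → L
n=5: reaches L-position 4 → W
n=6: only reaches 5(W), 3(W), all W → L
n=7: reaches L-position 6 → W
n=8: reaches L-position 0 → W
n=9: reaches L-position 6 → W
n=10: reaches L-position 2 → W
n=11: reaches L-position 4 → W
n=12: reaches L-position 4 → W
n=13: reaches L-position 6 → W
n=14: reaches L-position 6 → W
From 14, the L positions reachable in one move are: 6.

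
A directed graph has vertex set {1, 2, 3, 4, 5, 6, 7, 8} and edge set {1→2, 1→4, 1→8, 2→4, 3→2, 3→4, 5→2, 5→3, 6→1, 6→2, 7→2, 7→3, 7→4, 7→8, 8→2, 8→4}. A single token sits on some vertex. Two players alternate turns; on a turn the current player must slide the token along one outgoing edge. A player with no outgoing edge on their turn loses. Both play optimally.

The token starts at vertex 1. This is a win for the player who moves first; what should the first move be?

Move to 4.

Classify positions by backward induction: terminal positions (no move available) are L. From any other position, the mover wins iff some move reaches an L.
Every edge goes from a vertex to one that appears earlier in the order 4, 2, 8, 3, 1, 6, 7, 5, so processing vertices in that order labels each vertex after all of its successors.
4: no outgoing edge → L
2: W (go to 4, an L position)
8: W (go to 4, an L position)
3: W (go to 4, an L position)
1: W (go to 4, an L position)
6: L (options 1(W), 2(W) are all W)
7: W (go to 4, an L position)
5: L (options 3(W), 2(W) are all W)
From 1, the L positions reachable in one move are: 4.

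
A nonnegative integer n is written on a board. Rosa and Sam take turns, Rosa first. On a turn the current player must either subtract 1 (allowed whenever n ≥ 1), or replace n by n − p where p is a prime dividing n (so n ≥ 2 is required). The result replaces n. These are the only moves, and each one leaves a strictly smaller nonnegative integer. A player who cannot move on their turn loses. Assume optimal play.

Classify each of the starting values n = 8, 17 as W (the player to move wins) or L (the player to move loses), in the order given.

8: L, 17: W

Label each position W (a win for the player to move) or L (a loss). A position with no legal move is L; any other position is W exactly when some move reaches an L, and L when every move reaches a W.
n=0: no move → L
n=1: W (go to 0, an L position)
n=2: W (go to 0, an L position)
n=3: W (go to 0, an L position)
n=4: L (options 2(W), 3(W) are all W)
n=5: W (go to 0, an L position)
n=6: W (go to 4, an L position)
n=7: W (go to 0, an L position)
n=8: L (options 6(W), 7(W) are all W)
n=9: W (go to 8, an L position)
n=10: W (go to 8, an L position)
n=11: W (go to 0, an L position)
n=12: L (options 9(W), 10(W), 11(W) are all W)
n=13: W (go to 0, an L position)
n=14: W (go to 12, an L position)
n=15: W (go to 12, an L position)
n=16: L (options 14(W), 15(W) are all W)
n=17: W (go to 0, an L position)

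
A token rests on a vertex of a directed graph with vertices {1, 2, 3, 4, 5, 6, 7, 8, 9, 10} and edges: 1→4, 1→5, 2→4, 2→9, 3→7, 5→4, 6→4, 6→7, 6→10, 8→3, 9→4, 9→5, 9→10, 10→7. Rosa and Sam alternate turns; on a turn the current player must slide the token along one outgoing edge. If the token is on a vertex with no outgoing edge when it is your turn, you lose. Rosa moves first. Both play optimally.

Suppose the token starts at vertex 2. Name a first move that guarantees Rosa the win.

Build the W/L table. Terminal = L. A non-terminal position is W if it has a move to some L; otherwise it is L.
Every edge goes from a vertex to one that appears earlier in the order 7, 4, 10, 5, 6, 9, 1, 2, 3, 8, so processing vertices in that order labels each vertex after all of its successors.
7: no outgoing edge → L
4: no outgoing edge → L
10: reaches L-position 7 → W
5: reaches L-position 4 → W
6: reaches L-position 4 → W
9: reaches L-position 4 → W
1: reaches L-position 4 → W
2: reaches L-position 4 → W
3: reaches L-position 7 → W
8: only reaches 3(W), which is W → L
From 2, the L positions reachable in one move are: 4.

Move to 4.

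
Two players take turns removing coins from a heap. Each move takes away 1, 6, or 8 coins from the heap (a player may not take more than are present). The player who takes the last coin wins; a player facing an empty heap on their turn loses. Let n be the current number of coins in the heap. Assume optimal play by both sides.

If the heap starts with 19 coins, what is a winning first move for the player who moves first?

Remove 1, leaving 18.

Build the W/L table. Terminal = L. A non-terminal position is W if it has a move to some L; otherwise it is L.
n=0: no move → L
n=1: reaches L-position 0 → W
n=2: only reaches 1(W), which is W → L
n=3: reaches L-position 2 → W
n=4: only reaches 3(W), which is W → L
n=5: reaches L-position 4 → W
n=6: reaches L-position 0 → W
n=7: only reaches 6(W), 1(W), all W → L
n=8: reaches L-position 7 → W
n=9: only reaches 8(W), 3(W), 1(W), all W → L
n=10: reaches L-position 9 → W
n=11: only reaches 10(W), 5(W), 3(W), all W → L
n=12: reaches L-position 11 → W
n=13: reaches L-position 7 → W
n=14: only reaches 13(W), 8(W), 6(W), all W → L
n=15: reaches L-position 14 → W
n=16: only reaches 15(W), 10(W), 8(W), all W → L
n=17: reaches L-position 16 → W
n=18: only reaches 17(W), 12(W), 10(W), all W → L
n=19: reaches L-position 18 → W
From 19, the L positions reachable in one move are: 18, 11. Any move reaching one of these is winning.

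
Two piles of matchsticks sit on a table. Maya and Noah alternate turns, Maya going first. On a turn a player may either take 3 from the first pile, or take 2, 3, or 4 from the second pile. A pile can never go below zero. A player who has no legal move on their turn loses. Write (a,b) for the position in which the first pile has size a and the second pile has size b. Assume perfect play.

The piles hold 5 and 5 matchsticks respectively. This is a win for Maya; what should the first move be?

Move to (5,3).

Compute win/loss labels from the base case upward. A position with no move is L. Any other position is W if it can reach an L in one move, else L.
No move ever increases a pile, so every position that can arise here has a ≤ 5 and b ≤ 5; it is enough to label the cells with 0 ≤ a ≤ 5 and 0 ≤ b ≤ 5.
Every move lowers a or b (never raises either), so fill the grid row by row in increasing a, and left to right within a row: each cell's successors are then already labelled.
      b=0  b=1  b=2  b=3  b=4  b=5
a=0:    L    L    W    W    W    W
a=1:    L    L    W    W    W    W
a=2:    L    L    W    W    W    W
a=3:    W    W    L    L    W    W
a=4:    W    W    L    L    W    W
a=5:    W    W    L    L    W    W
Cells with no legal move (terminal, hence L): (0,0), (0,1), (1,0), (1,1), (2,0), (2,1).
The remaining L cells, each justified by listing all of its moves:
(3,2): L (options (0,2)(W), (3,0)(W) are all W)
(3,3): L (options (0,3)(W), (3,1)(W), (3,0)(W) are all W)
(4,2): L (options (1,2)(W), (4,0)(W) are all W)
(4,3): L (options (1,3)(W), (4,1)(W), (4,0)(W) are all W)
(5,2): L (options (2,2)(W), (5,0)(W) are all W)
(5,3): L (options (2,3)(W), (5,1)(W), (5,0)(W) are all W)
Every other cell has at least one move into one of the L cells above, so it is W.
From (5,5), the L positions reachable in one move are: (5,3), (5,2). Any move reaching one of these is winning.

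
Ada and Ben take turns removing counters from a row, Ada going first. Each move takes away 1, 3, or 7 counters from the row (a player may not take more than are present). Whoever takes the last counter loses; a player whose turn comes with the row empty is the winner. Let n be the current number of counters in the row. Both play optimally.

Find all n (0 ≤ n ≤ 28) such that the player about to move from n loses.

1, 3, 5, 7, 9, 11, 13, 15, 17, 19, 21, 23, 25, 27

Label each position W (a win for the player to move) or L (a loss). A position with no legal move is W; any other position is W exactly when some move reaches an L, and L when every move reaches a W.
n=0: no move; the opponent has just taken the last counter and therefore loses → W
n=1: the only move is to 0(W), a W ⇒ L
n=2: can move to 1, which is L ⇒ W
n=3: moves to 2(W), 0(W); every one is W ⇒ L
n=4: can move to 3, which is L ⇒ W
n=5: moves to 4(W), 2(W); every one is W ⇒ L
n=6: can move to 5, which is L ⇒ W
n=7: moves to 6(W), 4(W), 0(W); every one is W ⇒ L
n=8: can move to 7, which is L ⇒ W
n=9: moves to 8(W), 6(W), 2(W); every one is W ⇒ L
n=10: can move to 9, which is L ⇒ W
n=11: moves to 10(W), 8(W), 4(W); every one is W ⇒ L
n=12: can move to 11, which is L ⇒ W
n=13: moves to 12(W), 10(W), 6(W); every one is W ⇒ L
n=14: can move to 13, which is L ⇒ W
n=15: moves to 14(W), 12(W), 8(W); every one is W ⇒ L
n=16: can move to 15, which is L ⇒ W
n=17: moves to 16(W), 14(W), 10(W); every one is W ⇒ L
n=18: can move to 17, which is L ⇒ W
n=19: moves to 18(W), 16(W), 12(W); every one is W ⇒ L
n=20: can move to 19, which is L ⇒ W
n=21: moves to 20(W), 18(W), 14(W); every one is W ⇒ L
n=22: can move to 21, which is L ⇒ W
n=23: moves to 22(W), 20(W), 16(W); every one is W ⇒ L
n=24: can move to 23, which is L ⇒ W
n=25: moves to 24(W), 22(W), 18(W); every one is W ⇒ L
n=26: can move to 25, which is L ⇒ W
n=27: moves to 26(W), 24(W), 20(W); every one is W ⇒ L
n=28: can move to 27, which is L ⇒ W
The losing starting values of n are exactly the entries labelled L in this table (14 of them).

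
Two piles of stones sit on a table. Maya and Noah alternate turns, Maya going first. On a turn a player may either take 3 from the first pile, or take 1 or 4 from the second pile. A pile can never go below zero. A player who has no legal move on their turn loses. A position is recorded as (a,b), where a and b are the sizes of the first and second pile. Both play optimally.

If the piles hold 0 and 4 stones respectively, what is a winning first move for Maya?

Move to (0,0).

Label each position W (a win for the player to move) or L (a loss). A position with no legal move is L; any other position is W exactly when some move reaches an L, and L when every move reaches a W.
No move ever increases a pile, so every position that can arise here has a ≤ 0 and b ≤ 4; it is enough to label the cells with 0 ≤ a ≤ 0 and 0 ≤ b ≤ 4.
Every move lowers a or b (never raises either), so fill the grid row by row in increasing a, and left to right within a row: each cell's successors are then already labelled.
      b=0  b=1  b=2  b=3  b=4
a=0:    L    W    L    W    W
Cells with no legal move (terminal, hence L): (0,0).
The remaining L cells, each justified by listing all of its moves:
(0,2): L (sole option (0,1)(W) is W)
Every other cell has at least one move into one of the L cells above, so it is W.
From (0,4), the L positions reachable in one move are: (0,0).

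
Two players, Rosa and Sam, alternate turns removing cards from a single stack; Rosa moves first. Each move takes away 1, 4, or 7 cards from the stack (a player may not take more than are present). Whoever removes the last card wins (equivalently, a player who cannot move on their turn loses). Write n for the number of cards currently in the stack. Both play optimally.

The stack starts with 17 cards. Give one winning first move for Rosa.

Use the standard recursion: the mover loses at a terminal position; elsewhere, the mover wins exactly when some move hands the opponent an L position.
n=0: no move → L
n=1: can move to 0, which is L ⇒ W
n=2: the only move is to 1(W), a W ⇒ L
n=3: can move to 2, which is L ⇒ W
n=4: can move to 0, which is L ⇒ W
n=5: moves to 4(W), 1(W); every one is W ⇒ L
n=6: can move to 5, which is L ⇒ W
n=7: can move to 0, which is L ⇒ W
n=8: moves to 7(W), 4(W), 1(W); every one is W ⇒ L
n=9: can move to 8, which is L ⇒ W
n=10: moves to 9(W), 6(W), 3(W); every one is W ⇒ L
n=11: can move to 10, which is L ⇒ W
n=12: can move to 8, which is L ⇒ W
n=13: moves to 12(W), 9(W), 6(W); every one is W ⇒ L
n=14: can move to 13, which is L ⇒ W
n=15: can move to 8, which is L ⇒ W
n=16: moves to 15(W), 12(W), 9(W); every one is W ⇒ L
n=17: can move to 16, which is L ⇒ W
From 17, the L positions reachable in one move are: 16, 13, 10. Any move reaching one of these is winning.

Remove 1, leaving 16.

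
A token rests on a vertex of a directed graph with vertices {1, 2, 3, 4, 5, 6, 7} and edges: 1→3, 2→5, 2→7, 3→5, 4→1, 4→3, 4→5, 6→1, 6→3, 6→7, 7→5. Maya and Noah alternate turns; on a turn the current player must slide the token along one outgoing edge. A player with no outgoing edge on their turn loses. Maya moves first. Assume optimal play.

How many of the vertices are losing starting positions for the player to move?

2

Compute win/loss labels from the base case upward. A position with no move is L. Any other position is W if it can reach an L in one move, else L.
Every edge goes from a vertex to one that appears earlier in the order 5, 7, 3, 1, 2, 4, 6, so processing vertices in that order labels each vertex after all of its successors.
5: no outgoing edge → L
7: can move to 5, which is L ⇒ W
3: can move to 5, which is L ⇒ W
1: the only move is to 3(W), a W ⇒ L
2: can move to 5, which is L ⇒ W
4: can move to 1, which is L ⇒ W
6: can move to 1, which is L ⇒ W
The L vertices are 1, 5; that is 2 in all.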